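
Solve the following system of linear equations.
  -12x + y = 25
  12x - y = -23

Row-reduce:
R1 ← R1 / (-12).
R2 ← R2 − 12·R1.
Row 2 reduces to 0 = 2, a contradiction. The system is inconsistent.

no solution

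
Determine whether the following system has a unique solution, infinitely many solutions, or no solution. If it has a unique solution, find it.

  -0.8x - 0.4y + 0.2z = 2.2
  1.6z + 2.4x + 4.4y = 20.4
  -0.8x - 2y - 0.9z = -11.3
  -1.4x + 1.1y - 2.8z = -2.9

x = -4, y = 5, z = 5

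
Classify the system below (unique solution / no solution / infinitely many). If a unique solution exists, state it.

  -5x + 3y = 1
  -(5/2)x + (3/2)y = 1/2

infinitely many solutions

Row-reduce:
R1 ← R1 / (-5).
R2 ← R2 + 5/2·R1.
Rank is 1 with 2 unknowns, leaving y free.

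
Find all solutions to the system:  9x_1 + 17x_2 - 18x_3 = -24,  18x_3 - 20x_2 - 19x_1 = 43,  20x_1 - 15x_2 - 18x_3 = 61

x_1 = -1, x_2 = -3, x_3 = -2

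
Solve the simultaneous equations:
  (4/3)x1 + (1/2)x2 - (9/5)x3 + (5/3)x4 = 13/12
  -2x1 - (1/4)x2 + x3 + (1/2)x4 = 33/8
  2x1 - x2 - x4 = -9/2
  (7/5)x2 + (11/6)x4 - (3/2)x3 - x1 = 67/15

x1 = -3/2, x2 = -1/2, x3 = 0, x4 = 2

Row-reduce the augmented matrix:
R1 ← R1 / (4/3).
R2 ← R2 + 2·R1.
R3 ← R3 − 2·R1.
R4 ← R4 + 1·R1.
R2 ← R2 / (1/2).
R1 ← R1 − 3/8·R2.
R3 ← R3 + 7/4·R2.
R4 ← R4 − 71/40·R2.
R3 ← R3 / (-13/4).
R1 ← R1 + 3/40·R3.
R2 ← R2 + 17/5·R3.
R4 ← R4 − 637/200·R3.
R4 ← R4 / (-53/75).
R1 ← R1 + 151/130·R4.
R2 ← R2 + 86/65·R4.
R3 ← R3 + 28/13·R4.
Reading off the reduced rows gives x1 = -3/2, x2 = -1/2, x3 = 0, x4 = 2.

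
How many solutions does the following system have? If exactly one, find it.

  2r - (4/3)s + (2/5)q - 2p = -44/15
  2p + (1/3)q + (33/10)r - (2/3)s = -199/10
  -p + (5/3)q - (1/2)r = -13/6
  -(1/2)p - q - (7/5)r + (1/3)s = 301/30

no solution

Row-reduce:
R1 ← R1 / (-2).
R2 ← R2 − 2·R1.
R3 ← R3 + 1·R1.
R4 ← R4 + 1/2·R1.
R2 ← R2 / (11/15).
R1 ← R1 + 1/5·R2.
R3 ← R3 − 22/15·R2.
R4 ← R4 + 11/10·R2.
R3 ← R3 / (-121/10).
R1 ← R1 − 49/110·R3.
R2 ← R2 − 159/22·R3.
R4 ← R4 − 121/20·R3.
Row 4 reduces to 0 = -1, a contradiction. The system is inconsistent.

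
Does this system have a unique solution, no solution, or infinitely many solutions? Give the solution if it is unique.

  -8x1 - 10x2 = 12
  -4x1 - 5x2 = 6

infinitely many solutions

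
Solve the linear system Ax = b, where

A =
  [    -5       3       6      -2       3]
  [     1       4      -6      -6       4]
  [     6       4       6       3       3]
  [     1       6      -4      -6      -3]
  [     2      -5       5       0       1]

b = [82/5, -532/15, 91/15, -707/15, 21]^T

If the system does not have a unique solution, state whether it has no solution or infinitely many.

x_1 = -2, x_2 = -7/3, x_3 = 7/3, x_4 = 14/5, x_5 = 5/3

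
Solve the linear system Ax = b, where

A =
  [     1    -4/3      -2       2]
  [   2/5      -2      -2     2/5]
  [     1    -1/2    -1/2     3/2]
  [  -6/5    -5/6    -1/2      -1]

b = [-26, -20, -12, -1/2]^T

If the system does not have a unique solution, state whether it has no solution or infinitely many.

x_1 = 0, x_2 = 3, x_3 = 6, x_4 = -5

Row-reduce the augmented matrix:
R2 ← R2 − 2/5·R1.
R3 ← R3 − 1·R1.
R4 ← R4 + 6/5·R1.
R2 ← R2 / (-22/15).
R1 ← R1 + 4/3·R2.
R3 ← R3 − 5/6·R2.
R4 ← R4 + 73/30·R2.
R3 ← R3 / (9/11).
R1 ← R1 + 10/11·R3.
R2 ← R2 − 9/11·R3.
R4 ← R4 + 10/11·R3.
R4 ← R4 / (113/90).
R1 ← R1 − 14/9·R4.
R2 ← R2 − 1·R4.
R3 ← R3 + 8/9·R4.
Reading off the reduced rows gives x_1 = 0, x_2 = 3, x_3 = 6, x_4 = -5.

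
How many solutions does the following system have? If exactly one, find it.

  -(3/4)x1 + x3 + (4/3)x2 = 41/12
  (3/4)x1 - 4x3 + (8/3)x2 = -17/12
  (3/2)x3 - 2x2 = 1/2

no solution

Row-reduce:
R1 ← R1 / (-3/4).
R2 ← R2 − 3/4·R1.
R2 ← R2 / (4).
R1 ← R1 + 16/9·R2.
R3 ← R3 + 2·R2.
Row 3 reduces to 0 = 3/2, a contradiction. The system is inconsistent.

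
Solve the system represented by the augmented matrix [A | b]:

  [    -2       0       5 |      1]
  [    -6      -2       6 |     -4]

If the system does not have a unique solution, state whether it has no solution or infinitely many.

infinitely many solutions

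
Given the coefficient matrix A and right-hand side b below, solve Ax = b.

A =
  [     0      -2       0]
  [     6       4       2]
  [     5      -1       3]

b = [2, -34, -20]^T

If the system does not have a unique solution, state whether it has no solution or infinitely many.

Row-reduce the augmented matrix:
Swap R1 and R2.
R1 ← R1 / (6).
R3 ← R3 − 5·R1.
R2 ← R2 / (-2).
R1 ← R1 − 2/3·R2.
R3 ← R3 + 13/3·R2.
R3 ← R3 / (4/3).
R1 ← R1 − 1/3·R3.
Reading off the reduced rows gives x_1 = -6, x_2 = -1, x_3 = 3.

x_1 = -6, x_2 = -1, x_3 = 3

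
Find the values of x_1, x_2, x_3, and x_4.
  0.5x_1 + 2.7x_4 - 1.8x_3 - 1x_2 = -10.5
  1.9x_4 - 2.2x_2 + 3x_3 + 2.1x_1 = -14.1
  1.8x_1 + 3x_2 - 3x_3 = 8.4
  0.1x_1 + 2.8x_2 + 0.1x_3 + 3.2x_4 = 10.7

x_1 = -2, x_2 = 5, x_3 = 1, x_4 = -1

Row-reduce the augmented matrix:
R1 ← R1 / (1/2).
R2 ← R2 − 21/10·R1.
R3 ← R3 − 9/5·R1.
R4 ← R4 − 1/10·R1.
R2 ← R2 / (2).
R1 ← R1 + 2·R2.
R3 ← R3 − 33/5·R2.
R4 ← R4 − 3·R2.
R3 ← R3 / (-3921/125).
R1 ← R1 − 174/25·R3.
R2 ← R2 − 132/25·R3.
R4 ← R4 + 769/50·R3.
R4 ← R4 / (41247/6535).
R1 ← R1 − 935/1307·R4.
R2 ← R2 + 1454/1307·R4.
R3 ← R3 + 893/1307·R4.
Reading off the reduced rows gives x_1 = -2, x_2 = 5, x_3 = 1, x_4 = -1.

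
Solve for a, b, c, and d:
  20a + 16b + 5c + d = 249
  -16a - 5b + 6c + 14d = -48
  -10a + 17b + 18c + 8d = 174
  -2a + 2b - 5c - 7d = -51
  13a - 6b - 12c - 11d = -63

a = 6, b = 6, c = 6, d = 3

Row-reduce the augmented matrix:
R1 ← R1 / (20).
R2 ← R2 + 16·R1.
R3 ← R3 + 10·R1.
R4 ← R4 + 2·R1.
R5 ← R5 − 13·R1.
R2 ← R2 / (39/5).
R1 ← R1 − 4/5·R2.
R3 ← R3 − 25·R2.
R4 ← R4 − 18/5·R2.
R5 ← R5 + 82/5·R2.
R3 ← R3 / (-901/78).
R1 ← R1 + 121/156·R3.
R2 ← R2 − 50/39·R3.
R4 ← R4 + 237/26·R3.
R5 ← R5 − 901/156·R3.
R4 ← R4 / (15312/901).
R1 ← R1 − 1033/901·R4.
R2 ← R2 + 2184/901·R4.
R3 ← R3 − 3037/901·R4.
R5 reduces to 0 = 0, so the extra equation is consistent.
Reading off the reduced rows gives a = 6, b = 6, c = 6, d = 3.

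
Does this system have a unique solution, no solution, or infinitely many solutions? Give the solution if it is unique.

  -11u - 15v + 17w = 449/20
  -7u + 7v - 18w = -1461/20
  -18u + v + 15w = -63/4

u = 3, v = -3/4, w = 13/5

Row-reduce the augmented matrix:
R1 ← R1 / (-11).
R2 ← R2 + 7·R1.
R3 ← R3 + 18·R1.
R2 ← R2 / (182/11).
R1 ← R1 − 15/11·R2.
R3 ← R3 − 281/11·R2.
R3 ← R3 / (5765/182).
R1 ← R1 − 151/182·R3.
R2 ← R2 + 317/182·R3.
Reading off the reduced rows gives u = 3, v = -3/4, w = 13/5.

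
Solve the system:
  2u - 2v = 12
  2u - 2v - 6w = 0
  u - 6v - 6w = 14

u = 2, v = -4, w = 2

Row-reduce the augmented matrix:
R1 ← R1 / (2).
R2 ← R2 − 2·R1.
R3 ← R3 − 1·R1.
Swap R2 and R3.
R2 ← R2 / (-5).
R1 ← R1 + 1·R2.
R3 ← R3 / (-6).
R1 ← R1 − 6/5·R3.
R2 ← R2 − 6/5·R3.
Reading off the reduced rows gives u = 2, v = -4, w = 2.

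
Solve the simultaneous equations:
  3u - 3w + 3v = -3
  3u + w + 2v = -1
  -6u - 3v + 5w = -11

Row-reduce the augmented matrix:
R1 ← R1 / (3).
R2 ← R2 − 3·R1.
R3 ← R3 + 6·R1.
R2 ← R2 / (-1).
R1 ← R1 − 1·R2.
R3 ← R3 − 3·R2.
R3 ← R3 / (11).
R1 ← R1 − 3·R3.
R2 ← R2 + 4·R3.
Reading off the reduced rows gives u = 4, v = -6, w = -1.

u = 4, v = -6, w = -1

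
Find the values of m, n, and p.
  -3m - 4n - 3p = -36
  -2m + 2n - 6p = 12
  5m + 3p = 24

m = 6, n = 6, p = -2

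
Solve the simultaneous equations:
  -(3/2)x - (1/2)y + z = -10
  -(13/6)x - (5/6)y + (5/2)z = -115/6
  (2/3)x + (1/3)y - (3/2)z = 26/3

Row-reduce:
R1 ← R1 / (-3/2).
R2 ← R2 + 13/6·R1.
R3 ← R3 − 2/3·R1.
R2 ← R2 / (-1/9).
R1 ← R1 − 1/3·R2.
R3 ← R3 − 1/9·R2.
Row 3 reduces to 0 = -1/2, a contradiction. The system is inconsistent.

no solution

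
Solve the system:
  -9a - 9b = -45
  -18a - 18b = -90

Row-reduce:
R1 ← R1 / (-9).
R2 ← R2 + 18·R1.
Rank is 1 with 2 unknowns, leaving b free.

infinitely many solutions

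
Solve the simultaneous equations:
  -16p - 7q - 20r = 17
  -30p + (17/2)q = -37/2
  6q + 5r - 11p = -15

no solution

Row-reduce:
R1 ← R1 / (-16).
R2 ← R2 + 30·R1.
R3 ← R3 + 11·R1.
R2 ← R2 / (173/8).
R1 ← R1 − 7/16·R2.
R3 ← R3 − 173/16·R2.
Row 3 reduces to 0 = -3/2, a contradiction. The system is inconsistent.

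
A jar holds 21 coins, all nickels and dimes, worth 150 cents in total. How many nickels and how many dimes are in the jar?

Let n = nickels, d = dimes.
  n + d = 21
  5n + 10d = 150
Row-reduce the augmented matrix:
R2 ← R2 − 5·R1.
R2 ← R2 / (5).
R1 ← R1 − 1·R2.
Reading off the reduced rows gives n = 12, d = 9.

nickels: 12, dimes: 9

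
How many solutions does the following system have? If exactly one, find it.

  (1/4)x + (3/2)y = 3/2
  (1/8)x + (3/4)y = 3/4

infinitely many solutions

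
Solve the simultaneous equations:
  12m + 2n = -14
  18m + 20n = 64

Row-reduce the augmented matrix:
R1 ← R1 / (12).
R2 ← R2 − 18·R1.
R2 ← R2 / (17).
R1 ← R1 − 1/6·R2.
Reading off the reduced rows gives m = -2, n = 5.

m = -2, n = 5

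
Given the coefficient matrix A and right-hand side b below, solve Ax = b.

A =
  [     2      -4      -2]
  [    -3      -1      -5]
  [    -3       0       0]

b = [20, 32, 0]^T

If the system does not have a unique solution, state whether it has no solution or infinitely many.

x_1 = 0, x_2 = -2, x_3 = -6

Row-reduce the augmented matrix:
R1 ← R1 / (2).
R2 ← R2 + 3·R1.
R3 ← R3 + 3·R1.
R2 ← R2 / (-7).
R1 ← R1 + 2·R2.
R3 ← R3 + 6·R2.
R3 ← R3 / (27/7).
R1 ← R1 − 9/7·R3.
R2 ← R2 − 8/7·R3.
Reading off the reduced rows gives x_1 = 0, x_2 = -2, x_3 = -6.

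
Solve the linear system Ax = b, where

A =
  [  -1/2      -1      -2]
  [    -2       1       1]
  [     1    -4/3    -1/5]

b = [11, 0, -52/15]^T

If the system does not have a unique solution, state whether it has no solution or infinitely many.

Row-reduce the augmented matrix:
R1 ← R1 / (-1/2).
R2 ← R2 + 2·R1.
R3 ← R3 − 1·R1.
R2 ← R2 / (5).
R1 ← R1 − 2·R2.
R3 ← R3 + 10/3·R2.
R3 ← R3 / (9/5).
R1 ← R1 − 2/5·R3.
R2 ← R2 − 9/5·R3.
Reading off the reduced rows gives x_1 = -2, x_2 = 2, x_3 = -6.

x_1 = -2, x_2 = 2, x_3 = -6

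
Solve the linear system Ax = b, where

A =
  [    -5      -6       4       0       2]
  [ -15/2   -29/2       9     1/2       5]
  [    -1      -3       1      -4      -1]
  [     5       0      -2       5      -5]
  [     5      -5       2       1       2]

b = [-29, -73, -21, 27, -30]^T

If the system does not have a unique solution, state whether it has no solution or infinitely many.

infinitely many solutions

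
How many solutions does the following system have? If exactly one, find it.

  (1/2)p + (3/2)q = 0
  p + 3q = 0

infinitely many solutions

Row-reduce:
R1 ← R1 / (1/2).
R2 ← R2 − 1·R1.
Rank is 1 with 2 unknowns, leaving q free.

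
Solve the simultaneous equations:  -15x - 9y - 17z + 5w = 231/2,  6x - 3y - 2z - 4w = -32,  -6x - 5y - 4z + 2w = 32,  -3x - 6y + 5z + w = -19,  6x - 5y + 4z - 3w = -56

no solution

Row-reduce:
R1 ← R1 / (-15).
R2 ← R2 − 6·R1.
R3 ← R3 + 6·R1.
R4 ← R4 + 3·R1.
R5 ← R5 − 6·R1.
R2 ← R2 / (-33/5).
R1 ← R1 − 3/5·R2.
R3 ← R3 + 7/5·R2.
R4 ← R4 + 21/5·R2.
R5 ← R5 + 43/5·R2.
R3 ← R3 / (14/3).
R1 ← R1 − 1/3·R3.
R2 ← R2 − 4/3·R3.
R4 ← R4 − 14·R3.
R5 ← R5 − 26/3·R3.
Swap R4 and R5.
R4 ← R4 / (9/11).
R1 ← R1 + 6/11·R4.
R2 ← R2 − 2/11·R4.
R3 ← R3 − 1/11·R4.
Row 5 reduces to 0 = 1/2, a contradiction. The system is inconsistent.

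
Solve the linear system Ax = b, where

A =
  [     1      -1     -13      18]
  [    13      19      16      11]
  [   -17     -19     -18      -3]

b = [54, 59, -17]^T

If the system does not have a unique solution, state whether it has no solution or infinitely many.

infinitely many solutions

Row-reduce:
R2 ← R2 − 13·R1.
R3 ← R3 + 17·R1.
R2 ← R2 / (32).
R1 ← R1 + 1·R2.
R3 ← R3 + 36·R2.
R3 ← R3 / (-247/8).
R1 ← R1 + 231/32·R3.
R2 ← R2 − 185/32·R3.
Rank is 3 with 4 unknowns, leaving x_4 free.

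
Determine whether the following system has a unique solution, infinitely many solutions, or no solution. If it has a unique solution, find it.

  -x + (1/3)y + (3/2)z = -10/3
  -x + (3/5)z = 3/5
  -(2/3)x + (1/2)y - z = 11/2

x = -3, y = -1, z = -4

Row-reduce the augmented matrix:
R1 ← R1 / (-1).
R2 ← R2 + 1·R1.
R3 ← R3 + 2/3·R1.
R2 ← R2 / (-1/3).
R1 ← R1 + 1/3·R2.
R3 ← R3 − 5/18·R2.
R3 ← R3 / (-11/4).
R1 ← R1 + 3/5·R3.
R2 ← R2 − 27/10·R3.
Reading off the reduced rows gives x = -3, y = -1, z = -4.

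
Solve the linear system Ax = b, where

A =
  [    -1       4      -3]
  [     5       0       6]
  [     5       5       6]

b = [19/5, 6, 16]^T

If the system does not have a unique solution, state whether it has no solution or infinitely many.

x_1 = -4/5, x_2 = 2, x_3 = 5/3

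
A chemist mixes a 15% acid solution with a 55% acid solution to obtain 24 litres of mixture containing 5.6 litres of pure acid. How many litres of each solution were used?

litres of solution A: 19, litres of solution B: 5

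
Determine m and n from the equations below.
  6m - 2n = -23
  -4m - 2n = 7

Row-reduce the augmented matrix:
R1 ← R1 / (6).
R2 ← R2 + 4·R1.
R2 ← R2 / (-10/3).
R1 ← R1 + 1/3·R2.
Reading off the reduced rows gives m = -3, n = 5/2.

m = -3, n = 5/2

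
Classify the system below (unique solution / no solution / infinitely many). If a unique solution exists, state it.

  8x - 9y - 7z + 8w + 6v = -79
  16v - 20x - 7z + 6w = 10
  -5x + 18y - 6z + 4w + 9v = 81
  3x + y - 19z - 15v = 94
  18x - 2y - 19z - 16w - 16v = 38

x = -3, y = 5, z = -2, w = 0, v = -4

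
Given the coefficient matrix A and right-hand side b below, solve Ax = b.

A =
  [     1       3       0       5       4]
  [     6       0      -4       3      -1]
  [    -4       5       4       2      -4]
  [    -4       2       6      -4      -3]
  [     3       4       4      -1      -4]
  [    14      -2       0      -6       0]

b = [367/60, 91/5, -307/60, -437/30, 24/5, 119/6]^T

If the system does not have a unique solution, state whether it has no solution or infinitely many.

x_1 = 5/3, x_2 = 7/4, x_3 = -2, x_4 = 0, x_5 = -1/5

Row-reduce the augmented matrix:
R2 ← R2 − 6·R1.
R3 ← R3 + 4·R1.
R4 ← R4 + 4·R1.
R5 ← R5 − 3·R1.
R6 ← R6 − 14·R1.
R2 ← R2 / (-18).
R1 ← R1 − 3·R2.
R3 ← R3 − 17·R2.
R4 ← R4 − 14·R2.
R5 ← R5 + 5·R2.
R6 ← R6 + 44·R2.
R3 ← R3 / (2/9).
R1 ← R1 + 2/3·R3.
R2 ← R2 − 2/9·R3.
R4 ← R4 − 26/9·R3.
R5 ← R5 − 46/9·R3.
R6 ← R6 − 88/9·R3.
R4 ← R4 / (81/2).
R1 ← R1 + 10·R4.
R2 ← R2 − 5·R4.
R3 ← R3 + 63/4·R4.
R5 ← R5 − 72·R4.
R6 ← R6 − 144·R4.
R5 ← R5 / (10/9).
R1 ← R1 − 55/81·R5.
R2 ← R2 + 392/81·R5.
R3 ← R3 − 71/18·R5.
R4 ← R4 − 289/81·R5.
R6 ← R6 − 20/9·R5.
R6 reduces to 0 = 0, so the extra equation is consistent.
Reading off the reduced rows gives x_1 = 5/3, x_2 = 7/4, x_3 = -2, x_4 = 0, x_5 = -1/5.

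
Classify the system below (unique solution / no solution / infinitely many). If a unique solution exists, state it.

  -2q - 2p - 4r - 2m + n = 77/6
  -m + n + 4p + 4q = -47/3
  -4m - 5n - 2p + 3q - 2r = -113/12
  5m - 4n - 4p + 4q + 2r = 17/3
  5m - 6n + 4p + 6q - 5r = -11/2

Row-reduce the augmented matrix:
R1 ← R1 / (-2).
R2 ← R2 + 1·R1.
R3 ← R3 + 4·R1.
R4 ← R4 − 5·R1.
R5 ← R5 − 5·R1.
R2 ← R2 / (1/2).
R1 ← R1 + 1/2·R2.
R3 ← R3 + 7·R2.
R4 ← R4 + 3/2·R2.
R5 ← R5 + 7/2·R2.
R3 ← R3 / (72).
R1 ← R1 − 6·R3.
R2 ← R2 − 10·R3.
R4 ← R4 − 6·R3.
R5 ← R5 − 34·R3.
R4 ← R4 / (91/12).
R1 ← R1 + 5/12·R4.
R2 ← R2 + 25/36·R4.
R3 ← R3 − 77/72·R4.
R5 ← R5 + 13/36·R4.
R5 ← R5 / (-121/7).
R1 ← R1 − 82/91·R5.
R2 ← R2 + 106/91·R5.
R3 ← R3 − 15/13·R5.
R4 ← R4 + 58/91·R5.
Reading off the reduced rows gives m = 2, n = 4/3, p = -5/2, q = -5/4, r = -2.

m = 2, n = 4/3, p = -5/2, q = -5/4, r = -2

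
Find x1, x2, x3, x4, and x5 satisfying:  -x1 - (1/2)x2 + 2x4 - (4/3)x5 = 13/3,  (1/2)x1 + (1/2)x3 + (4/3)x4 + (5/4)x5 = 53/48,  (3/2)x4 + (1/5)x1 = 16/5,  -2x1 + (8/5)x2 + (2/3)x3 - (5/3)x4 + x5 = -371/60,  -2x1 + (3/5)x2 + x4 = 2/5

Row-reduce the augmented matrix:
R1 ← R1 / (-1).
R2 ← R2 − 1/2·R1.
R3 ← R3 − 1/5·R1.
R4 ← R4 + 2·R1.
R5 ← R5 + 2·R1.
R2 ← R2 / (-1/4).
R1 ← R1 − 1/2·R2.
R3 ← R3 + 1/10·R2.
R4 ← R4 − 13/5·R2.
R5 ← R5 − 8/5·R2.
R3 ← R3 / (-1/5).
R1 ← R1 − 1·R3.
R2 ← R2 + 2·R3.
R4 ← R4 − 88/15·R3.
R5 ← R5 − 16/5·R3.
R4 ← R4 / (2113/45).
R1 ← R1 − 15/2·R4.
R2 ← R2 + 19·R4.
R3 ← R3 + 29/6·R4.
R5 ← R5 − 137/5·R4.
R5 ← R5 / (2702/2113).
R1 ← R1 − 1665/2113·R5.
R2 ← R2 − 4250/6339·R5.
R3 ← R3 − 8419/4226·R5.
R4 ← R4 + 222/2113·R5.
Reading off the reduced rows gives x1 = 1, x2 = 2/3, x3 = -1, x4 = 2, x5 = -5/4.

x1 = 1, x2 = 2/3, x3 = -1, x4 = 2, x5 = -5/4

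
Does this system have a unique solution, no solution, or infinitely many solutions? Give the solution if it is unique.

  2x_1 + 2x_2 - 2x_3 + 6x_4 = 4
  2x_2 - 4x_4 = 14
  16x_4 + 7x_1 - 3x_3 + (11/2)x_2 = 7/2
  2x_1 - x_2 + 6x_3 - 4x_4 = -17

infinitely many solutions

Row-reduce:
R1 ← R1 / (2).
R3 ← R3 − 7·R1.
R4 ← R4 − 2·R1.
R2 ← R2 / (2).
R1 ← R1 − 1·R2.
R3 ← R3 + 3/2·R2.
R4 ← R4 + 3·R2.
R3 ← R3 / (4).
R1 ← R1 + 1·R3.
R4 ← R4 − 8·R3.
Rank is 3 with 4 unknowns, leaving x_4 free.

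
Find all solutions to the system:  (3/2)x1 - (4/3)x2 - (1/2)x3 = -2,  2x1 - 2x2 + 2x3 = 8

infinitely many solutions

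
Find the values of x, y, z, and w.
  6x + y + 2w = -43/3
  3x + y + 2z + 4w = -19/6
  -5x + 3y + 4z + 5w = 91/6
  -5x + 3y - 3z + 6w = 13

Row-reduce the augmented matrix:
R1 ← R1 / (6).
R2 ← R2 − 3·R1.
R3 ← R3 + 5·R1.
R4 ← R4 + 5·R1.
R2 ← R2 / (1/2).
R1 ← R1 − 1/6·R2.
R3 ← R3 − 23/6·R2.
R4 ← R4 − 23/6·R2.
R3 ← R3 / (-34/3).
R1 ← R1 + 2/3·R3.
R2 ← R2 − 4·R3.
R4 ← R4 + 55/3·R3.
R4 ← R4 / (377/34).
R1 ← R1 − 5/17·R4.
R2 ← R2 − 4/17·R4.
R3 ← R3 − 49/34·R4.
Reading off the reduced rows gives x = -5/2, y = -2, z = 1/2, w = 4/3.

x = -5/2, y = -2, z = 1/2, w = 4/3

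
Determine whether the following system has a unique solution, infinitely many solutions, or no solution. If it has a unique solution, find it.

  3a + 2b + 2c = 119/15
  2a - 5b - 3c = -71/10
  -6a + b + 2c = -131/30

a = 6/5, b = 3/2, c = 2/3

Row-reduce the augmented matrix:
R1 ← R1 / (3).
R2 ← R2 − 2·R1.
R3 ← R3 + 6·R1.
R2 ← R2 / (-19/3).
R1 ← R1 − 2/3·R2.
R3 ← R3 − 5·R2.
R3 ← R3 / (49/19).
R1 ← R1 − 4/19·R3.
R2 ← R2 − 13/19·R3.
Reading off the reduced rows gives a = 6/5, b = 3/2, c = 2/3.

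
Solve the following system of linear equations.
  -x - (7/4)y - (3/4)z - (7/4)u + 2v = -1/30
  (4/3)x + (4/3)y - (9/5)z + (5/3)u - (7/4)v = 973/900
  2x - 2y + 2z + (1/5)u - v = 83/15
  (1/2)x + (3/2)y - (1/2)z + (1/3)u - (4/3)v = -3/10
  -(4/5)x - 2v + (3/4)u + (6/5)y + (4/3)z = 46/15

Row-reduce the augmented matrix:
R1 ← R1 / (-1).
R2 ← R2 − 4/3·R1.
R3 ← R3 − 2·R1.
R4 ← R4 − 1/2·R1.
R5 ← R5 + 4/5·R1.
R2 ← R2 / (-1).
R1 ← R1 − 7/4·R2.
R3 ← R3 + 11/2·R2.
R4 ← R4 − 5/8·R2.
R5 ← R5 − 13/5·R2.
R3 ← R3 / (159/10).
R1 ← R1 + 83/20·R3.
R2 ← R2 − 14/5·R3.
R4 ← R4 + 21/8·R3.
R5 ← R5 + 401/75·R3.
R4 ← R4 / (-571/636).
R1 ← R1 − 3239/4770·R4.
R2 ← R2 − 1436/2385·R4.
R3 ← R3 − 11/477·R4.
R5 ← R5 − 77269/143100·R4.
R5 ← R5 / (-84016/42825).
R1 ← R1 + 2862/2855·R5.
R2 ← R2 + 7109/11420·R5.
R3 ← R3 + 299/2284·R5.
R4 ← R4 − 62/571·R5.
Reading off the reduced rows gives x = -1, y = -8/3, z = -2/5, u = 0, v = -3.

x = -1, y = -8/3, z = -2/5, u = 0, v = -3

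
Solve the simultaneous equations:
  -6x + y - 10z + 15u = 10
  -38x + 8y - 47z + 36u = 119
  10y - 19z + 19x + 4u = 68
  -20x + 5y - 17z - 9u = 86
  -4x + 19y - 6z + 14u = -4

Row-reduce:
R1 ← R1 / (-6).
R2 ← R2 + 38·R1.
R3 ← R3 − 19·R1.
R4 ← R4 + 20·R1.
R5 ← R5 + 4·R1.
R2 ← R2 / (5/3).
R1 ← R1 + 1/6·R2.
R3 ← R3 − 79/6·R2.
R4 ← R4 − 5/3·R2.
R5 ← R5 − 55/3·R2.
R3 ← R3 / (-1797/10).
R1 ← R1 − 33/10·R3.
R2 ← R2 − 49/5·R3.
R5 ← R5 + 179·R3.
Swap R4 and R5.
R4 ← R4 / (246937/1797).
R1 ← R1 − 662/599·R4.
R2 ← R2 + 12889/1797·R4.
R3 ← R3 + 5176/1797·R4.
Row 5 reduces to 0 = -3, a contradiction. The system is inconsistent.

no solution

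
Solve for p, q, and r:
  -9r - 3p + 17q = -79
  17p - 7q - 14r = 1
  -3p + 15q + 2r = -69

Row-reduce the augmented matrix:
R1 ← R1 / (-3).
R2 ← R2 − 17·R1.
R3 ← R3 + 3·R1.
R2 ← R2 / (268/3).
R1 ← R1 + 17/3·R2.
R3 ← R3 + 2·R2.
R3 ← R3 / (1279/134).
R1 ← R1 + 301/268·R3.
R2 ← R2 + 195/268·R3.
Reading off the reduced rows gives p = -2, q = -5, r = 0.

p = -2, q = -5, r = 0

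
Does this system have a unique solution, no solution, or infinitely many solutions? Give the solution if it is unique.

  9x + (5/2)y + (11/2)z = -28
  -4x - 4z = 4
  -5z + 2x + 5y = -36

Row-reduce:
R1 ← R1 / (9).
R2 ← R2 + 4·R1.
R3 ← R3 − 2·R1.
R2 ← R2 / (10/9).
R1 ← R1 − 5/18·R2.
R3 ← R3 − 40/9·R2.
Row 3 reduces to 0 = 4, a contradiction. The system is inconsistent.

no solution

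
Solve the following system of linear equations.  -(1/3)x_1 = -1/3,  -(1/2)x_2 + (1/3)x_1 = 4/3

x_1 = 1, x_2 = -2

Row-reduce the augmented matrix:
R1 ← R1 / (-1/3).
R2 ← R2 − 1/3·R1.
R2 ← R2 / (-1/2).
Reading off the reduced rows gives x_1 = 1, x_2 = -2.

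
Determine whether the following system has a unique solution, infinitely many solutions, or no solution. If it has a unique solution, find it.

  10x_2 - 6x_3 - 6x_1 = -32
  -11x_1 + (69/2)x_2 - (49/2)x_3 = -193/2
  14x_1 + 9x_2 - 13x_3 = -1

Row-reduce:
R1 ← R1 / (-6).
R2 ← R2 + 11·R1.
R3 ← R3 − 14·R1.
R2 ← R2 / (97/6).
R1 ← R1 + 5/3·R2.
R3 ← R3 − 97/3·R2.
Rank is 2 with 3 unknowns, leaving x_3 free.

infinitely many solutions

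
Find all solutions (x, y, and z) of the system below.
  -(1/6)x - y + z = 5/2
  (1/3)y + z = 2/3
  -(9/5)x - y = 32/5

x = -3, y = -1, z = 1

Row-reduce the augmented matrix:
R1 ← R1 / (-1/6).
R3 ← R3 + 9/5·R1.
R2 ← R2 / (1/3).
R1 ← R1 − 6·R2.
R3 ← R3 − 49/5·R2.
R3 ← R3 / (-201/5).
R1 ← R1 + 24·R3.
R2 ← R2 − 3·R3.
Reading off the reduced rows gives x = -3, y = -1, z = 1.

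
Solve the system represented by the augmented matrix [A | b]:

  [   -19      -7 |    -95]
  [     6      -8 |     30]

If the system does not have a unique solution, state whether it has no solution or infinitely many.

Row-reduce the augmented matrix:
R1 ← R1 / (-19).
R2 ← R2 − 6·R1.
R2 ← R2 / (-194/19).
R1 ← R1 − 7/19·R2.
Reading off the reduced rows gives x_1 = 5, x_2 = 0.

x_1 = 5, x_2 = 0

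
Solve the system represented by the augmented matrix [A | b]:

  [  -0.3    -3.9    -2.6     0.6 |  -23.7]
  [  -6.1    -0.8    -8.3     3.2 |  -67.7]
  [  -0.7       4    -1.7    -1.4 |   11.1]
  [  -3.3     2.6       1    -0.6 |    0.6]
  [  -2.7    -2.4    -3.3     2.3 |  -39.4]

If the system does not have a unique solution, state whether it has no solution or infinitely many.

Row-reduce the augmented matrix:
R1 ← R1 / (-3/10).
R2 ← R2 + 61/10·R1.
R3 ← R3 + 7/10·R1.
R4 ← R4 + 33/10·R1.
R5 ← R5 + 27/10·R1.
R2 ← R2 / (157/2).
R1 ← R1 − 13·R2.
R3 ← R3 − 131/10·R2.
R4 ← R4 − 91/2·R2.
R5 ← R5 − 327/10·R2.
R3 ← R3 / (-12052/3925).
R1 ← R1 − 3029/2355·R3.
R2 ← R2 − 1337/2355·R3.
R4 ← R4 − 17749/4710·R3.
R5 ← R5 − 6026/3925·R3.
R4 ← R4 / (-1293127/361560).
R1 ← R1 + 38083/36156·R4.
R2 ← R2 + 12823/36156·R4.
R3 ← R3 − 5095/12052·R4.
R5 reduces to 0 = 0, so the extra equation is consistent.
Reading off the reduced rows gives x_1 = 4, x_2 = 3, x_3 = 3, x_4 = -5.

x_1 = 4, x_2 = 3, x_3 = 3, x_4 = -5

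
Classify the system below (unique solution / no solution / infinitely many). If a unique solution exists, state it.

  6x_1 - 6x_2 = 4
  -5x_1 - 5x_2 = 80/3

Row-reduce the augmented matrix:
R1 ← R1 / (6).
R2 ← R2 + 5·R1.
R2 ← R2 / (-10).
R1 ← R1 + 1·R2.
Reading off the reduced rows gives x_1 = -7/3, x_2 = -3.

x_1 = -7/3, x_2 = -3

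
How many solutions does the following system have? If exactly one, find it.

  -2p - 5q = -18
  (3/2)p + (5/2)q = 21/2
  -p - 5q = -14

Row-reduce:
R1 ← R1 / (-2).
R2 ← R2 − 3/2·R1.
R3 ← R3 + 1·R1.
R2 ← R2 / (-5/4).
R1 ← R1 − 5/2·R2.
R3 ← R3 + 5/2·R2.
Row 3 reduces to 0 = 1, a contradiction. The system is inconsistent.

no solution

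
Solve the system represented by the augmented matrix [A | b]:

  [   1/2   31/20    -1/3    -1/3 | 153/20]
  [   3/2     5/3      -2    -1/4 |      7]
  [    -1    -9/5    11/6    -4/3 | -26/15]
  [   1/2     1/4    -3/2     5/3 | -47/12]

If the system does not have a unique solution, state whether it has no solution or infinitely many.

no solution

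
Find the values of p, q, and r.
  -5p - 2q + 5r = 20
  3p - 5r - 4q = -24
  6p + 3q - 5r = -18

p = 2, q = 0, r = 6

Row-reduce the augmented matrix:
R1 ← R1 / (-5).
R2 ← R2 − 3·R1.
R3 ← R3 − 6·R1.
R2 ← R2 / (-26/5).
R1 ← R1 − 2/5·R2.
R3 ← R3 − 3/5·R2.
R3 ← R3 / (10/13).
R1 ← R1 + 15/13·R3.
R2 ← R2 − 5/13·R3.
Reading off the reduced rows gives p = 2, q = 0, r = 6.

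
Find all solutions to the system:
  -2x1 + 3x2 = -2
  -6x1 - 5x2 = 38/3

Row-reduce the augmented matrix:
R1 ← R1 / (-2).
R2 ← R2 + 6·R1.
R2 ← R2 / (-14).
R1 ← R1 + 3/2·R2.
Reading off the reduced rows gives x1 = -1, x2 = -4/3.

x1 = -1, x2 = -4/3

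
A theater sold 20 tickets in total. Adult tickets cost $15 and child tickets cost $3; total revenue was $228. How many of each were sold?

adult tickets: 14, child tickets: 6

Let a = adult tickets, c = child tickets.
  a + c = 20
  15a + 3c = 228
Row-reduce the augmented matrix:
R2 ← R2 − 15·R1.
R2 ← R2 / (-12).
R1 ← R1 − 1·R2.
Reading off the reduced rows gives a = 14, c = 6.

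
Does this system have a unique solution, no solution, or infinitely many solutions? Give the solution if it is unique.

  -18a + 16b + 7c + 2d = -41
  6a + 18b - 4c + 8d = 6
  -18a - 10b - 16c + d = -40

infinitely many solutions

Row-reduce:
R1 ← R1 / (-18).
R2 ← R2 − 6·R1.
R3 ← R3 + 18·R1.
R2 ← R2 / (70/3).
R1 ← R1 + 8/9·R2.
R3 ← R3 + 26·R2.
R3 ← R3 / (-174/7).
R1 ← R1 + 19/42·R3.
R2 ← R2 + 1/14·R3.
Rank is 3 with 4 unknowns, leaving d free.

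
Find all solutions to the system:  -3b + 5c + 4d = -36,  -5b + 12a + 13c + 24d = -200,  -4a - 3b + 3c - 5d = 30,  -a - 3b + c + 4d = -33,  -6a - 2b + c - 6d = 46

a = -3, b = 4, c = 0, d = -6

Row-reduce the augmented matrix:
Swap R1 and R2.
R1 ← R1 / (12).
R3 ← R3 + 4·R1.
R4 ← R4 + 1·R1.
R5 ← R5 + 6·R1.
R2 ← R2 / (-3).
R1 ← R1 + 5/12·R2.
R3 ← R3 + 14/3·R2.
R4 ← R4 + 41/12·R2.
R5 ← R5 + 9/2·R2.
R3 ← R3 / (-4/9).
R1 ← R1 − 7/18·R3.
R2 ← R2 + 5/3·R3.
R4 ← R4 + 65/18·R3.
R4 ← R4 / (221/8).
R1 ← R1 + 11/8·R4.
R2 ← R2 − 43/4·R4.
R3 ← R3 − 29/4·R4.
R5 reduces to 0 = 0, so the extra equation is consistent.
Reading off the reduced rows gives a = -3, b = 4, c = 0, d = -6.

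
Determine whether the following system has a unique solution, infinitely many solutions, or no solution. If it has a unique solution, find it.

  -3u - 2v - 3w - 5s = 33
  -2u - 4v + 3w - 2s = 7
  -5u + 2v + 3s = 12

infinitely many solutions

Row-reduce:
R1 ← R1 / (-3).
R2 ← R2 + 2·R1.
R3 ← R3 + 5·R1.
R2 ← R2 / (-8/3).
R1 ← R1 − 2/3·R2.
R3 ← R3 − 16/3·R2.
R3 ← R3 / (15).
R1 ← R1 − 9/4·R3.
R2 ← R2 + 15/8·R3.
Rank is 3 with 4 unknowns, leaving s free.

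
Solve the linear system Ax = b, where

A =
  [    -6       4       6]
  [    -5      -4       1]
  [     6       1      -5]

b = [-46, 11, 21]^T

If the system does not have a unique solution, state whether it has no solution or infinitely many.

x_1 = 0, x_2 = -4, x_3 = -5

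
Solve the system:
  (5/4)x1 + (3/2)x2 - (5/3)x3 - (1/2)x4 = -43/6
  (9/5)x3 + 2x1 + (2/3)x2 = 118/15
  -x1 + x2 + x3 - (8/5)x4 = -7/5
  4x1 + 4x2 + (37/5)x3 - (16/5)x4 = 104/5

infinitely many solutions

Row-reduce:
R1 ← R1 / (5/4).
R2 ← R2 − 2·R1.
R3 ← R3 + 1·R1.
R4 ← R4 − 4·R1.
R2 ← R2 / (-26/15).
R1 ← R1 − 6/5·R2.
R3 ← R3 − 11/5·R2.
R4 ← R4 + 4/5·R2.
R3 ← R3 / (2081/390).
R1 ← R1 − 343/195·R3.
R2 ← R2 + 67/26·R3.
R4 ← R4 − 2081/195·R3.
Rank is 3 with 4 unknowns, leaving x4 free.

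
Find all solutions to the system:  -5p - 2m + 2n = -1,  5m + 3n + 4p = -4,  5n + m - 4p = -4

Row-reduce the augmented matrix:
R1 ← R1 / (-2).
R2 ← R2 − 5·R1.
R3 ← R3 − 1·R1.
R2 ← R2 / (8).
R1 ← R1 + 1·R2.
R3 ← R3 − 6·R2.
R3 ← R3 / (-1/8).
R1 ← R1 − 23/16·R3.
R2 ← R2 + 17/16·R3.
Reading off the reduced rows gives m = 4, n = -4, p = -3.

m = 4, n = -4, p = -3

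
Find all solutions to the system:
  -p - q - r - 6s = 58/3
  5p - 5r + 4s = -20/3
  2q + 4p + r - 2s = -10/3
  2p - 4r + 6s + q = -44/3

p = -1/3, q = -3, r = -1, s = -5/2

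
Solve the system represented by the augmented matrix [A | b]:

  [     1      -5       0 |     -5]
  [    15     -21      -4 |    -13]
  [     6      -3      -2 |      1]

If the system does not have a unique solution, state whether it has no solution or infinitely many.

Row-reduce:
R2 ← R2 − 15·R1.
R3 ← R3 − 6·R1.
R2 ← R2 / (54).
R1 ← R1 + 5·R2.
R3 ← R3 − 27·R2.
Rank is 2 with 3 unknowns, leaving x_3 free.

infinitely many solutions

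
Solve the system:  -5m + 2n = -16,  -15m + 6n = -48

infinitely many solutions

Row-reduce:
R1 ← R1 / (-5).
R2 ← R2 + 15·R1.
Rank is 1 with 2 unknowns, leaving n free.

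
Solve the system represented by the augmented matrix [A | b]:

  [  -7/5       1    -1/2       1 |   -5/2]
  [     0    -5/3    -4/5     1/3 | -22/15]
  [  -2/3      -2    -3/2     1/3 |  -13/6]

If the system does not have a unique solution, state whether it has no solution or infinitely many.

infinitely many solutions

Row-reduce:
R1 ← R1 / (-7/5).
R3 ← R3 + 2/3·R1.
R2 ← R2 / (-5/3).
R1 ← R1 + 5/7·R2.
R3 ← R3 + 52/21·R2.
R3 ← R3 / (-11/150).
R1 ← R1 − 7/10·R3.
R2 ← R2 − 12/25·R3.
Rank is 3 with 4 unknowns, leaving x_4 free.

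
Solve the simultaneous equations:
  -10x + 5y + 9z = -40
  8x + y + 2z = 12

infinitely many solutions

Row-reduce:
R1 ← R1 / (-10).
R2 ← R2 − 8·R1.
R2 ← R2 / (5).
R1 ← R1 + 1/2·R2.
Rank is 2 with 3 unknowns, leaving z free.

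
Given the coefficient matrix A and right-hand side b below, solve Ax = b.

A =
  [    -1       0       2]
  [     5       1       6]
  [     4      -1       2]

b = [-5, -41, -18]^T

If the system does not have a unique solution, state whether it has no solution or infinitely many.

x_1 = -3, x_2 = -2, x_3 = -4

Row-reduce the augmented matrix:
R1 ← R1 / (-1).
R2 ← R2 − 5·R1.
R3 ← R3 − 4·R1.
R3 ← R3 + 1·R2.
R3 ← R3 / (26).
R1 ← R1 + 2·R3.
R2 ← R2 − 16·R3.
Reading off the reduced rows gives x_1 = -3, x_2 = -2, x_3 = -4.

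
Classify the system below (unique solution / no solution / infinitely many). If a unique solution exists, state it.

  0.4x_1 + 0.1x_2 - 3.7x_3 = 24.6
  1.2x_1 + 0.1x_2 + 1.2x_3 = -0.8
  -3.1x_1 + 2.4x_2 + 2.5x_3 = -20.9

x_1 = 5, x_2 = 4, x_3 = -6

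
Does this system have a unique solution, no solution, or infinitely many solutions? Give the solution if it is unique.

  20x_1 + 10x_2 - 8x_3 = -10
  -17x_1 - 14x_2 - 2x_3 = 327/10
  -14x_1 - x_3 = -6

Row-reduce the augmented matrix:
R1 ← R1 / (20).
R2 ← R2 + 17·R1.
R3 ← R3 + 14·R1.
R2 ← R2 / (-11/2).
R1 ← R1 − 1/2·R2.
R3 ← R3 − 7·R2.
R3 ← R3 / (-89/5).
R1 ← R1 + 6/5·R3.
R2 ← R2 − 8/5·R3.
Reading off the reduced rows gives x_1 = 1/2, x_2 = -14/5, x_3 = -1.

x_1 = 1/2, x_2 = -14/5, x_3 = -1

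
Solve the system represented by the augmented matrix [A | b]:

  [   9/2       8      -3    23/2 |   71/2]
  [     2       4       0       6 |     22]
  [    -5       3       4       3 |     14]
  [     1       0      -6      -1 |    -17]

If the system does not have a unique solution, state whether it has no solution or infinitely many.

infinitely many solutions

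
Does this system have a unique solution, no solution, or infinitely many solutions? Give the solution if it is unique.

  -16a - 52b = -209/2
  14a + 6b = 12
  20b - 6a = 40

Row-reduce:
R1 ← R1 / (-16).
R2 ← R2 − 14·R1.
R3 ← R3 + 6·R1.
R2 ← R2 / (-79/2).
R1 ← R1 − 13/4·R2.
R3 ← R3 − 79/2·R2.
Row 3 reduces to 0 = -1/4, a contradiction. The system is inconsistent.

no solution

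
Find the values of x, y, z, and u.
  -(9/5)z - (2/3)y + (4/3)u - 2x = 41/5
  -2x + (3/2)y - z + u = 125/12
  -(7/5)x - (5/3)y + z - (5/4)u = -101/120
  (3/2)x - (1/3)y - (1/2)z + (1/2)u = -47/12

x = -3, y = 3/2, z = -2/3, u = 3/2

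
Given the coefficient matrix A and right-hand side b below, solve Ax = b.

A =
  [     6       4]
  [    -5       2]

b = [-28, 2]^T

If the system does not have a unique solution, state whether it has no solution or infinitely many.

Row-reduce the augmented matrix:
R1 ← R1 / (6).
R2 ← R2 + 5·R1.
R2 ← R2 / (16/3).
R1 ← R1 − 2/3·R2.
Reading off the reduced rows gives x_1 = -2, x_2 = -4.

x_1 = -2, x_2 = -4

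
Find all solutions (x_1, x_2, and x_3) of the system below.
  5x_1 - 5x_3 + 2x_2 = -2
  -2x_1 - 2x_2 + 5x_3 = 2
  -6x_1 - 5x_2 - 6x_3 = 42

x_1 = 0, x_2 = -6, x_3 = -2

Row-reduce the augmented matrix:
R1 ← R1 / (5).
R2 ← R2 + 2·R1.
R3 ← R3 + 6·R1.
R2 ← R2 / (-6/5).
R1 ← R1 − 2/5·R2.
R3 ← R3 + 13/5·R2.
R3 ← R3 / (-37/2).
R2 ← R2 + 5/2·R3.
Reading off the reduced rows gives x_1 = 0, x_2 = -6, x_3 = -2.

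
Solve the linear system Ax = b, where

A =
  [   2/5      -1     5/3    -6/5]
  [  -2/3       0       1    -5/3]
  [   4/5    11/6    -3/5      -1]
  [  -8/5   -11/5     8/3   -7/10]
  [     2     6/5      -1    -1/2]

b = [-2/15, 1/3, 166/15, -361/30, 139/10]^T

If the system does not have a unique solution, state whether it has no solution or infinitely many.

Row-reduce:
R1 ← R1 / (2/5).
R2 ← R2 + 2/3·R1.
R3 ← R3 − 4/5·R1.
R4 ← R4 + 8/5·R1.
R5 ← R5 − 2·R1.
R2 ← R2 / (-5/3).
R1 ← R1 + 5/2·R2.
R3 ← R3 − 23/6·R2.
R4 ← R4 + 31/5·R2.
R5 ← R5 − 31/5·R2.
R3 ← R3 / (214/45).
R1 ← R1 + 3/2·R3.
R2 ← R2 + 34/15·R3.
R4 ← R4 + 118/25·R3.
R5 ← R5 − 118/25·R3.
R4 ← R4 / (3101/2675).
R1 ← R1 − 241/856·R4.
R2 ← R2 + 1233/1070·R4.
R3 ← R3 + 633/428·R4.
R5 ← R5 + 3101/2675·R4.
Row 5 reduces to 0 = 2, a contradiction. The system is inconsistent.

no solution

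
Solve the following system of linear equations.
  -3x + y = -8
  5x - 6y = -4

Row-reduce the augmented matrix:
R1 ← R1 / (-3).
R2 ← R2 − 5·R1.
R2 ← R2 / (-13/3).
R1 ← R1 + 1/3·R2.
Reading off the reduced rows gives x = 4, y = 4.

x = 4, y = 4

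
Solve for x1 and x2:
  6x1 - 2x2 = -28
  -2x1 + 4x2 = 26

x1 = -3, x2 = 5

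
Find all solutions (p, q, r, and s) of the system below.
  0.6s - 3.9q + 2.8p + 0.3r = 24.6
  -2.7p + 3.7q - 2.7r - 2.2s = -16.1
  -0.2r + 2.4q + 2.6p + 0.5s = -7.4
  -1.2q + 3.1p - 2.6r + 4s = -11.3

Row-reduce the augmented matrix:
R1 ← R1 / (14/5).
R2 ← R2 + 27/10·R1.
R3 ← R3 − 13/5·R1.
R4 ← R4 − 31/10·R1.
R2 ← R2 / (-17/280).
R1 ← R1 + 39/28·R2.
R3 ← R3 − 843/140·R2.
R4 ← R4 − 873/280·R2.
R3 ← R3 / (-20363/85).
R1 ← R1 − 942/17·R3.
R2 ← R2 − 675/17·R3.
R4 ← R4 + 10772/85·R3.
R4 ← R4 / (105232/20363).
R1 ← R1 − 4143/20363·R4.
R2 ← R2 − 1787/40726·R4.
R3 ← R3 − 27347/40726·R4.
Reading off the reduced rows gives p = 3, q = -5, r = 1, s = -6.

p = 3, q = -5, r = 1, s = -6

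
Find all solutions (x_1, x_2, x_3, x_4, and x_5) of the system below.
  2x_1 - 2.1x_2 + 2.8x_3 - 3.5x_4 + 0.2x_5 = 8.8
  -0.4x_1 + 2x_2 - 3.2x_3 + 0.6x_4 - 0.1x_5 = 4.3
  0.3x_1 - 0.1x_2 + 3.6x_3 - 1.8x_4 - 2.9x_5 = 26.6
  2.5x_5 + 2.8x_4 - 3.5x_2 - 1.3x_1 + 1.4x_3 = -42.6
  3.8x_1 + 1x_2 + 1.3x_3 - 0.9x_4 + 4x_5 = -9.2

Row-reduce the augmented matrix:
R1 ← R1 / (2).
R2 ← R2 + 2/5·R1.
R3 ← R3 − 3/10·R1.
R4 ← R4 + 13/10·R1.
R5 ← R5 − 19/5·R1.
R2 ← R2 / (79/50).
R1 ← R1 + 21/20·R2.
R3 ← R3 − 43/200·R2.
R4 ← R4 + 973/200·R2.
R5 ← R5 − 499/100·R2.
R3 ← R3 / (1398/395).
R1 ← R1 + 28/79·R3.
R2 ← R2 + 132/79·R3.
R4 ← R4 + 1939/395·R3.
R5 ← R5 − 3411/790·R3.
R4 ← R4 / (-42847/27960).
R1 ← R1 + 1358/699·R4.
R2 ← R2 + 307/466·R4.
R3 ← R3 + 1993/5592·R4.
R5 ← R5 − 141751/18640·R4.
R5 ← R5 / (-515917/856940).
R1 ← R1 − 22099/12242·R5.
R2 ← R2 + 62249/85694·R5.
R3 ← R3 + 19356/42847·R5.
R4 ← R4 − 89879/85694·R5.
Reading off the reduced rows gives x_1 = 0, x_2 = 5, x_3 = 1, x_4 = -5, x_5 = -5.

x_1 = 0, x_2 = 5, x_3 = 1, x_4 = -5, x_5 = -5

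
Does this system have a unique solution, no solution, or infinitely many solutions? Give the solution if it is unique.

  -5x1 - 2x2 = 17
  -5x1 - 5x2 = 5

x1 = -5, x2 = 4

Row-reduce the augmented matrix:
R1 ← R1 / (-5).
R2 ← R2 + 5·R1.
R2 ← R2 / (-3).
R1 ← R1 − 2/5·R2.
Reading off the reduced rows gives x1 = -5, x2 = 4.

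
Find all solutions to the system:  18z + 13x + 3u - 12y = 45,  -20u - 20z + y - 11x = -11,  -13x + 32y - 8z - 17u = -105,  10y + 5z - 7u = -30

infinitely many solutions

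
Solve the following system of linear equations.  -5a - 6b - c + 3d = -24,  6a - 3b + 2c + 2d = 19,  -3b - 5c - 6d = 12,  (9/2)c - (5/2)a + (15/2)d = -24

infinitely many solutions

Row-reduce:
R1 ← R1 / (-5).
R2 ← R2 − 6·R1.
R4 ← R4 + 5/2·R1.
R2 ← R2 / (-51/5).
R1 ← R1 − 6/5·R2.
R3 ← R3 + 3·R2.
R4 ← R4 − 3·R2.
R3 ← R3 / (-89/17).
R1 ← R1 − 5/17·R3.
R2 ← R2 + 4/51·R3.
R4 ← R4 − 89/17·R3.
Rank is 3 with 4 unknowns, leaving d free.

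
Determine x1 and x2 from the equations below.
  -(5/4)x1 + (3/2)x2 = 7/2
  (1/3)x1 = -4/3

Row-reduce the augmented matrix:
R1 ← R1 / (-5/4).
R2 ← R2 − 1/3·R1.
R2 ← R2 / (2/5).
R1 ← R1 + 6/5·R2.
Reading off the reduced rows gives x1 = -4, x2 = -1.

x1 = -4, x2 = -1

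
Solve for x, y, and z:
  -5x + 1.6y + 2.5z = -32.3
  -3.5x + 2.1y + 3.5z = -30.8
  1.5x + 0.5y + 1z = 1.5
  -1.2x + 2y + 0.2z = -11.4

x = 4, y = -3, z = -3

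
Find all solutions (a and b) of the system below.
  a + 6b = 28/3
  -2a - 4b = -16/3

Row-reduce the augmented matrix:
R2 ← R2 + 2·R1.
R2 ← R2 / (8).
R1 ← R1 − 6·R2.
Reading off the reduced rows gives a = -2/3, b = 5/3.

a = -2/3, b = 5/3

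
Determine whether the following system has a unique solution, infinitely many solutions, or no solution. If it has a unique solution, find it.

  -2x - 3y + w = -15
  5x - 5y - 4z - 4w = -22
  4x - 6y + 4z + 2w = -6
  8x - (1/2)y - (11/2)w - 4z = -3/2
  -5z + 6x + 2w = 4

no solution

Row-reduce:
R1 ← R1 / (-2).
R2 ← R2 − 5·R1.
R3 ← R3 − 4·R1.
R4 ← R4 − 8·R1.
R5 ← R5 − 6·R1.
R2 ← R2 / (-25/2).
R1 ← R1 − 3/2·R2.
R3 ← R3 + 12·R2.
R4 ← R4 + 25/2·R2.
R5 ← R5 + 9·R2.
R3 ← R3 / (196/25).
R1 ← R1 + 12/25·R3.
R2 ← R2 − 8/25·R3.
R5 ← R5 + 53/25·R3.
Swap R4 and R5.
R4 ← R4 / (370/49).
R1 ← R1 + 17/49·R4.
R2 ← R2 + 5/49·R4.
R3 ← R3 − 34/49·R4.
Row 5 reduces to 0 = -2, a contradiction. The system is inconsistent.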